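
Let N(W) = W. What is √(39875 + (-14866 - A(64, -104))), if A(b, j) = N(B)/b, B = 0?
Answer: √25009 ≈ 158.14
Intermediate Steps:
A(b, j) = 0 (A(b, j) = 0/b = 0)
√(39875 + (-14866 - A(64, -104))) = √(39875 + (-14866 - 1*0)) = √(39875 + (-14866 + 0)) = √(39875 - 14866) = √25009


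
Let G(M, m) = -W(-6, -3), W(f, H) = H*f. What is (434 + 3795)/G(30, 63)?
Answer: -4229/18 ≈ -234.94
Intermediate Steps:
G(M, m) = -18 (G(M, m) = -(-3)*(-6) = -1*18 = -18)
(434 + 3795)/G(30, 63) = (434 + 3795)/(-18) = 4229*(-1/18) = -4229/18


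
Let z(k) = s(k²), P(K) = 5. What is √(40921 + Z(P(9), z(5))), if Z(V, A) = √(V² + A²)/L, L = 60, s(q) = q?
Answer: √(1473156 + 3*√26)/6 ≈ 202.29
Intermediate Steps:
z(k) = k²
Z(V, A) = √(A² + V²)/60 (Z(V, A) = √(V² + A²)/60 = √(A² + V²)*(1/60) = √(A² + V²)/60)
√(40921 + Z(P(9), z(5))) = √(40921 + √((5²)² + 5²)/60) = √(40921 + √(25² + 25)/60) = √(40921 + √(625 + 25)/60) = √(40921 + √650/60) = √(40921 + (5*√26)/60) = √(40921 + √26/12)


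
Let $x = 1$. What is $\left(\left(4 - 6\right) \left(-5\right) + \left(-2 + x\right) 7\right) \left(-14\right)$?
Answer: $-42$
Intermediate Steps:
$\left(\left(4 - 6\right) \left(-5\right) + \left(-2 + x\right) 7\right) \left(-14\right) = \left(\left(4 - 6\right) \left(-5\right) + \left(-2 + 1\right) 7\right) \left(-14\right) = \left(\left(-2\right) \left(-5\right) - 7\right) \left(-14\right) = \left(10 - 7\right) \left(-14\right) = 3 \left(-14\right) = -42$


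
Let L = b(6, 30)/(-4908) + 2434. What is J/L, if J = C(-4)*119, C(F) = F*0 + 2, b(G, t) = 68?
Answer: 41718/426643 ≈ 0.097782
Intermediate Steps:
C(F) = 2 (C(F) = 0 + 2 = 2)
J = 238 (J = 2*119 = 238)
L = 2986501/1227 (L = 68/(-4908) + 2434 = 68*(-1/4908) + 2434 = -17/1227 + 2434 = 2986501/1227 ≈ 2434.0)
J/L = 238/(2986501/1227) = 238*(1227/2986501) = 41718/426643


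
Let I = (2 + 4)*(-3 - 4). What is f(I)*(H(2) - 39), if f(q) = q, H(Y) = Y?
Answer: 1554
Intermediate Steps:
I = -42 (I = 6*(-7) = -42)
f(I)*(H(2) - 39) = -42*(2 - 39) = -42*(-37) = 1554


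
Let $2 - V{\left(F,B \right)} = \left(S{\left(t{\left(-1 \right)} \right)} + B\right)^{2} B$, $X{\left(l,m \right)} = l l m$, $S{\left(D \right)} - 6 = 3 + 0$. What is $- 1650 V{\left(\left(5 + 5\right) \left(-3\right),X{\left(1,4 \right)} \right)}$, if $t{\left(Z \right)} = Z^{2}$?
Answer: $1112100$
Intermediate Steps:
$S{\left(D \right)} = 9$ ($S{\left(D \right)} = 6 + \left(3 + 0\right) = 6 + 3 = 9$)
$X{\left(l,m \right)} = m l^{2}$ ($X{\left(l,m \right)} = l^{2} m = m l^{2}$)
$V{\left(F,B \right)} = 2 - B \left(9 + B\right)^{2}$ ($V{\left(F,B \right)} = 2 - \left(9 + B\right)^{2} B = 2 - B \left(9 + B\right)^{2}$)
$- 1650 V{\left(\left(5 + 5\right) \left(-3\right),X{\left(1,4 \right)} \right)} = - 1650 \left(2 - 4 \cdot 1^{2} \left(9 + 4 \cdot 1^{2}\right)^{2}\right) = - 1650 \left(2 - 4 \cdot 1 \left(9 + 4 \cdot 1\right)^{2}\right) = - 1650 \left(2 - 4 \left(9 + 4\right)^{2}\right) = - 1650 \left(2 - 4 \cdot 13^{2}\right) = - 1650 \left(2 - 4 \cdot 169\right) = - 1650 \left(2 - 676\right) = \left(-1650\right) \left(-674\right) = 1112100$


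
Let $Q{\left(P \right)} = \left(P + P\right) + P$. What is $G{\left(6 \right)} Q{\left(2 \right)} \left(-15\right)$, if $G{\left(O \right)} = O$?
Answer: $-540$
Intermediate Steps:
$Q{\left(P \right)} = 3 P$ ($Q{\left(P \right)} = 2 P + P = 3 P$)
$G{\left(6 \right)} Q{\left(2 \right)} \left(-15\right) = 6 \cdot 3 \cdot 2 \left(-15\right) = 6 \cdot 6 \left(-15\right) = 36 \left(-15\right) = -540$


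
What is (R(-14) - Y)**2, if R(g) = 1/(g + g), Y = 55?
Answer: 2374681/784 ≈ 3028.9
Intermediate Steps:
R(g) = 1/(2*g)
(R(-14) - Y)**2 = ((1/2)/(-14) - 1*55)**2 = ((1/2)*(-1/14) - 55)**2 = (-1/28 - 55)**2 = (-1541/28)**2 = 2374681/784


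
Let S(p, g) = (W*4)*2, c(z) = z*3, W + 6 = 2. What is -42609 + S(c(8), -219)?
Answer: -42641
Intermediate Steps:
W = -4 (W = -6 + 2 = -4)
c(z) = 3*z
S(p, g) = -32 (S(p, g) = -4*4*2 = -16*2 = -32)
-42609 + S(c(8), -219) = -42609 - 32 = -42641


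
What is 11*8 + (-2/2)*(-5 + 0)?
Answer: 93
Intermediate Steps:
11*8 + (-2/2)*(-5 + 0) = 88 - 2*½*(-5) = 88 - 1*(-5) = 88 + 5 = 93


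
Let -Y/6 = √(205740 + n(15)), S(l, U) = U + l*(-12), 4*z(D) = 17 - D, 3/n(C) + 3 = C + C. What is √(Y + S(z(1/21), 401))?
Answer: √(17157 - 686*√37789)/7 ≈ 48.697*I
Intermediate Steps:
n(C) = 3/(-3 + 2*C) (n(C) = 3/(-3 + (C + C)) = 3/(-3 + 2*C))
z(D) = 17/4 - D/4 (z(D) = (17 - D)/4 = 17/4 - D/4)
S(l, U) = U - 12*l
Y = -14*√37789 (Y = -6*√(205740 + 3/(-3 + 2*15)) = -6*√(205740 + 3/(-3 + 30)) = -6*√(205740 + 3/27) = -6*√(205740 + 3*(1/27)) = -6*√(205740 + ⅑) = -14*√37789 ≈ -2721.5)
√(Y + S(z(1/21), 401)) = √(-14*√37789 + (401 - 12*(17/4 - ¼/21))) = √(-14*√37789 + (401 - 12*(17/4 - ¼*1/21))) = √(-14*√37789 + (401 - 12*(17/4 - 1/84))) = √(-14*√37789 + (401 - 12*89/21)) = √(-14*√37789 + (401 - 356/7)) = √(-14*√37789 + 2451/7) = √(2451/7 - 14*√37789)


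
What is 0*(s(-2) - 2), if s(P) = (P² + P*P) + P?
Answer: 0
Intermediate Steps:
s(P) = P + 2*P² (s(P) = (P² + P²) + P = 2*P² + P = P + 2*P²)
0*(s(-2) - 2) = 0*(-2*(1 + 2*(-2)) - 2) = 0*(-2*(1 - 4) - 2) = 0*(-2*(-3) - 2) = 0*(6 - 2) = 0*4 = 0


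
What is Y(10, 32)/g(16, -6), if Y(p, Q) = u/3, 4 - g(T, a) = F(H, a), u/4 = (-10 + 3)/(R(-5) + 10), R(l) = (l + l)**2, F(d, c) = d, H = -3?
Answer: -2/165 ≈ -0.012121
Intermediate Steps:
R(l) = 4*l**2 (R(l) = (2*l)**2 = 4*l**2)
u = -14/55 (u = 4*((-10 + 3)/(4*(-5)**2 + 10)) = 4*(-7/(4*25 + 10)) = 4*(-7/(100 + 10)) = 4*(-7/110) = -14/55 ≈ -0.25455)
g(T, a) = 7 (g(T, a) = 4 - 1*(-3) = 4 + 3 = 7)
Y(p, Q) = -14/165 (Y(p, Q) = -14/55/3 = -14/55*1/3 = -14/165)
Y(10, 32)/g(16, -6) = -14/165/7 = -14/165*1/7 = -2/165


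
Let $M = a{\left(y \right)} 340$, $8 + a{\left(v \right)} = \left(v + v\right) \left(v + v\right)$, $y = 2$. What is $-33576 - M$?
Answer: $-36296$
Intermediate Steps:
$a{\left(v \right)} = -8 + 4 v^{2}$ ($a{\left(v \right)} = -8 + \left(v + v\right) \left(v + v\right) = -8 + 2 v 2 v = -8 + 4 v^{2}$)
$M = 2720$ ($M = \left(-8 + 4 \cdot 2^{2}\right) 340 = \left(-8 + 4 \cdot 4\right) 340 = \left(-8 + 16\right) 340 = 8 \cdot 340 = 2720$)
$-33576 - M = -33576 - 2720 = -36296$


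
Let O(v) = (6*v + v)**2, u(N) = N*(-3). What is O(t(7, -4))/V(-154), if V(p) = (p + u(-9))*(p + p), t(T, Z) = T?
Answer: 343/5588 ≈ 0.061382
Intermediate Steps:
u(N) = -3*N
V(p) = 2*p*(27 + p) (V(p) = (p - 3*(-9))*(p + p) = (p + 27)*(2*p) = (27 + p)*(2*p) = 2*p*(27 + p))
O(v) = 49*v**2 (O(v) = (7*v)**2 = 49*v**2)
O(t(7, -4))/V(-154) = (49*7**2)/((2*(-154)*(27 - 154))) = (49*49)/((2*(-154)*(-127))) = 2401/39116 = 2401*(1/39116) = 343/5588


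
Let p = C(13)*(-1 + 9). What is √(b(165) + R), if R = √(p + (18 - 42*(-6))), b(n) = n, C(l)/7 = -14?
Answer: √(165 + I*√514) ≈ 12.875 + 0.88042*I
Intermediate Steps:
C(l) = -98 (C(l) = 7*(-14) = -98)
p = -784 (p = -98*(-1 + 9) = -98*8 = -784)
R = I*√514 (R = √(-784 + (18 - 42*(-6))) = √(-784 + (18 + 252)) = √(-784 + 270) = √(-514) = I*√514 ≈ 22.672*I)
√(b(165) + R) = √(165 + I*√514)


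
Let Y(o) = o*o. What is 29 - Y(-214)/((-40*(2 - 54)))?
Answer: 3631/520 ≈ 6.9827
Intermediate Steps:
Y(o) = o²
29 - Y(-214)/((-40*(2 - 54))) = 29 - (-214)²/((-40*(2 - 54))) = 29 - 45796/((-40*(-52))) = 29 - 45796/2080 = 29 - 1*11449/520 = 29 - 11449/520 = 3631/520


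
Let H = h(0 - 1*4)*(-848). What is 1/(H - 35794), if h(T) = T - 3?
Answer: -1/29858 ≈ -3.3492e-5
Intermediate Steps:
h(T) = -3 + T
H = 5936 (H = (-3 + (0 - 1*4))*(-848) = (-3 + (0 - 4))*(-848) = (-3 - 4)*(-848) = -7*(-848) = 5936)
1/(H - 35794) = 1/(5936 - 35794) = 1/(-29858) = -1/29858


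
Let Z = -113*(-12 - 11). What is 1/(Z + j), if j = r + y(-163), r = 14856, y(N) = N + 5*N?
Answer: 1/16477 ≈ 6.0691e-5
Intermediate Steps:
y(N) = 6*N
Z = 2599 (Z = -113*(-23) = 2599)
j = 13878 (j = 14856 + 6*(-163) = 14856 - 978 = 13878)
1/(Z + j) = 1/(2599 + 13878) = 1/16477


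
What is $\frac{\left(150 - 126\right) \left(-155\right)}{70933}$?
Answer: $- \frac{3720}{70933} \approx -0.052444$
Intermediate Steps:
$\frac{\left(150 - 126\right) \left(-155\right)}{70933} = 24 \left(-155\right) \frac{1}{70933} = \left(-3720\right) \frac{1}{70933} = - \frac{3720}{70933}$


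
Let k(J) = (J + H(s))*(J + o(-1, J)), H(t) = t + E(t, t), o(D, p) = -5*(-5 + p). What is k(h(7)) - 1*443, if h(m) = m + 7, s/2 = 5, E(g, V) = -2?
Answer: -1125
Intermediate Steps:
s = 10 (s = 2*5 = 10)
o(D, p) = 25 - 5*p
h(m) = 7 + m
H(t) = -2 + t (H(t) = t - 2 = -2 + t)
k(J) = (8 + J)*(25 - 4*J) (k(J) = (J + (-2 + 10))*(J + (25 - 5*J)) = (J + 8)*(25 - 4*J) = (8 + J)*(25 - 4*J))
k(h(7)) - 1*443 = (200 - 7*(7 + 7) - 4*(7 + 7)²) - 1*443 = (200 - 7*14 - 4*14²) - 443 = (200 - 98 - 4*196) - 443 = (200 - 98 - 784) - 443 = -682 - 443 = -1125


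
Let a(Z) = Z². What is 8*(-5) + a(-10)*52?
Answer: 5160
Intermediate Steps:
8*(-5) + a(-10)*52 = 8*(-5) + (-10)²*52 = -40 + 100*52 = -40 + 5200 = 5160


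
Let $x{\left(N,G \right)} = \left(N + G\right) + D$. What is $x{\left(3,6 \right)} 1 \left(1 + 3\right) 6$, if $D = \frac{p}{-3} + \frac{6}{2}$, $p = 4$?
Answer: $256$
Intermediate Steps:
$D = \frac{5}{3}$ ($D = \frac{4}{-3} + \frac{6}{2} = 4 \left(- \frac{1}{3}\right) + 6 \cdot \frac{1}{2} = - \frac{4}{3} + 3 = \frac{5}{3} \approx 1.6667$)
$x{\left(N,G \right)} = \frac{5}{3} + G + N$ ($x{\left(N,G \right)} = \left(N + G\right) + \frac{5}{3} = \left(G + N\right) + \frac{5}{3} = \frac{5}{3} + G + N$)
$x{\left(3,6 \right)} 1 \left(1 + 3\right) 6 = \left(\frac{5}{3} + 6 + 3\right) 1 \left(1 + 3\right) 6 = \frac{32}{3} \cdot 1 \cdot 4 \cdot 6 = \frac{32}{3} \cdot 24 = 256$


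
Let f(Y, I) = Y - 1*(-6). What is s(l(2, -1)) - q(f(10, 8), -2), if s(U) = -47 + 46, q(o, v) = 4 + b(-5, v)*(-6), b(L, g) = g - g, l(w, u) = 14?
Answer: -5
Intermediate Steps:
b(L, g) = 0
f(Y, I) = 6 + Y (f(Y, I) = Y + 6 = 6 + Y)
q(o, v) = 4 (q(o, v) = 4 + 0*(-6) = 4 + 0 = 4)
s(U) = -1
s(l(2, -1)) - q(f(10, 8), -2) = -1 - 1*4 = -1 - 4 = -5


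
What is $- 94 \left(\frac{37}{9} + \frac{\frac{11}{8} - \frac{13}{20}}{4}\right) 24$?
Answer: $- \frac{290507}{30} \approx -9683.6$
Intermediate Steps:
$- 94 \left(\frac{37}{9} + \frac{\frac{11}{8} - \frac{13}{20}}{4}\right) 24 = - 94 \left(37 \cdot \frac{1}{9} + \left(11 \cdot \frac{1}{8} - \frac{13}{20}\right) \frac{1}{4}\right) 24 = - 94 \left(\frac{37}{9} + \left(\frac{11}{8} - \frac{13}{20}\right) \frac{1}{4}\right) 24 = - 94 \left(\frac{37}{9} + \frac{29}{40} \cdot \frac{1}{4}\right) 24 = - 94 \left(\frac{37}{9} + \frac{29}{160}\right) 24 = \left(-94\right) \frac{6181}{1440} \cdot 24 = \left(- \frac{290507}{720}\right) 24 = - \frac{290507}{30}$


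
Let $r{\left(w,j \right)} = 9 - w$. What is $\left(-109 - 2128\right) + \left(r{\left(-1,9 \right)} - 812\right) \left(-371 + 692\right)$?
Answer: $-259679$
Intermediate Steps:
$\left(-109 - 2128\right) + \left(r{\left(-1,9 \right)} - 812\right) \left(-371 + 692\right) = \left(-109 - 2128\right) + \left(\left(9 - -1\right) - 812\right) \left(-371 + 692\right) = -2237 + \left(\left(9 + 1\right) - 812\right) 321 = -2237 + \left(10 - 812\right) 321 = -2237 - 257442 = -259679$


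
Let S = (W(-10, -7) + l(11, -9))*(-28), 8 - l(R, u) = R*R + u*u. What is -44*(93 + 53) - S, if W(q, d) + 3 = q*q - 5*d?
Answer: -8160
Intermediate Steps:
l(R, u) = 8 - R² - u² (l(R, u) = 8 - (R*R + u*u) = 8 - (R² + u²) = 8 + (-R² - u²) = 8 - R² - u²)
W(q, d) = -3 + q² - 5*d (W(q, d) = -3 + (q*q - 5*d) = -3 + (q² - 5*d) = -3 + q² - 5*d)
S = 1736 (S = ((-3 + (-10)² - 5*(-7)) + (8 - 1*11² - 1*(-9)²))*(-28) = ((-3 + 100 + 35) + (8 - 1*121 - 1*81))*(-28) = (132 + (8 - 121 - 81))*(-28) = (132 - 194)*(-28) = -62*(-28) = 1736)
-44*(93 + 53) - S = -44*(93 + 53) - 1*1736 = -44*146 - 1736 = -6424 - 1736 = -8160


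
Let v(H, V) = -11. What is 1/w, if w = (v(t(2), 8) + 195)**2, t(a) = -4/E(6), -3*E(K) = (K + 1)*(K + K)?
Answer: 1/33856 ≈ 2.9537e-5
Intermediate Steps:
E(K) = -2*K*(1 + K)/3 (E(K) = -(K + 1)*(K + K)/3 = -(1 + K)*2*K/3 = -2*K*(1 + K)/3)
t(a) = 1/7 (t(a) = -4*(-1/(4*(1 + 6))) = -4/((-2/3*6*7)) = -4/(-28) = -4*(-1/28) = 1/7)
w = 33856 (w = (-11 + 195)**2 = 184**2 = 33856)
1/w = 1/33856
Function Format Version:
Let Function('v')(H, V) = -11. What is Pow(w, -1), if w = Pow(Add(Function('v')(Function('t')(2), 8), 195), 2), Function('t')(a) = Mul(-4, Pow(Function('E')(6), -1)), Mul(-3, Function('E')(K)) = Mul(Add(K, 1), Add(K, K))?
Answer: Rational(1, 33856) ≈ 2.9537e-5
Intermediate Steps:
Function('E')(K) = Mul(Rational(-2, 3), K, Add(1, K)) (Function('E')(K) = Mul(Rational(-1, 3), Mul(Add(K, 1), Add(K, K))) = Mul(Rational(-1, 3), Mul(Add(1, K), Mul(2, K))) = Mul(Rational(-1, 3), Mul(2, K, Add(1, K))) = Mul(Rational(-2, 3), K, Add(1, K)))
Function('t')(a) = Rational(1, 7) (Function('t')(a) = Mul(-4, Pow(Mul(Rational(-2, 3), 6, Add(1, 6)), -1)) = Mul(-4, Pow(Mul(Rational(-2, 3), 6, 7), -1)) = Mul(-4, Pow(-28, -1)) = Mul(-4, Rational(-1, 28)) = Rational(1, 7))
w = 33856 (w = Pow(Add(-11, 195), 2) = Pow(184, 2) = 33856)
Pow(w, -1) = Pow(33856, -1) = Rational(1, 33856)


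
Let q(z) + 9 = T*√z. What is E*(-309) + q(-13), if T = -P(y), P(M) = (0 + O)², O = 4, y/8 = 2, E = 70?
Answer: -21639 - 16*I*√13 ≈ -21639.0 - 57.689*I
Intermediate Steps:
y = 16 (y = 8*2 = 16)
P(M) = 16 (P(M) = (0 + 4)² = 4² = 16)
T = -16 (T = -1*16 = -16)
q(z) = -9 - 16*√z
E*(-309) + q(-13) = 70*(-309) + (-9 - 16*I*√13) = -21630 + (-9 - 16*I*√13) = -21639 - 16*I*√13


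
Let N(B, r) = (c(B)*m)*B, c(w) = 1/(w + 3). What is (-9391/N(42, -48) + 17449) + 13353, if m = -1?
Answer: 572093/14 ≈ 40864.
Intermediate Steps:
c(w) = 1/(3 + w)
N(B, r) = -B/(3 + B) (N(B, r) = (-1/(3 + B))*B = -B/(3 + B))
(-9391/N(42, -48) + 17449) + 13353 = (-9391/((-1*42/(3 + 42))) + 17449) + 13353 = (-9391/((-1*42/45)) + 17449) + 13353 = (-9391/((-1*42*1/45)) + 17449) + 13353 = (-9391/(-14/15) + 17449) + 13353 = (-9391*(-15/14) + 17449) + 13353 = (140865/14 + 17449) + 13353 = 385151/14 + 13353 = 572093/14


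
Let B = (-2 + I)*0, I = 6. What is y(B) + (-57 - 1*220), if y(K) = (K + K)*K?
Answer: -277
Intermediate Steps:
B = 0 (B = (-2 + 6)*0 = 4*0 = 0)
y(K) = 2*K² (y(K) = (2*K)*K = 2*K²)
y(B) + (-57 - 1*220) = 2*0² + (-57 - 1*220) = 2*0 + (-57 - 220) = 0 - 277 = -277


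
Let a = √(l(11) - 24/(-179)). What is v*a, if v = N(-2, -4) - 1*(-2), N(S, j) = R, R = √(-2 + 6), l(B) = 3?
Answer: 4*√100419/179 ≈ 7.0813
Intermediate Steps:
R = 2 (R = √4 = 2)
N(S, j) = 2
a = √100419/179 (a = √(3 - 24/(-179)) = √(3 - 24*(-1/179)) = √(3 + 24/179) = √(561/179) = √100419/179 ≈ 1.7703)
v = 4 (v = 2 - 1*(-2) = 2 + 2 = 4)
v*a = 4*(√100419/179) = 4*√100419/179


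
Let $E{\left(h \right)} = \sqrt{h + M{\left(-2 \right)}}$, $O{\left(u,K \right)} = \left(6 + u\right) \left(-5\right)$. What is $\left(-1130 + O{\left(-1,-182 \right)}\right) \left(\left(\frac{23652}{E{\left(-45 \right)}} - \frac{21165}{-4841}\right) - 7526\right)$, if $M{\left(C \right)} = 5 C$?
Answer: $\frac{42056092155}{4841} + 496692 i \sqrt{55} \approx 8.6875 \cdot 10^{6} + 3.6836 \cdot 10^{6} i$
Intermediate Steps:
$O{\left(u,K \right)} = -30 - 5 u$
$E{\left(h \right)} = \sqrt{-10 + h}$ ($E{\left(h \right)} = \sqrt{h + 5 \left(-2\right)} = \sqrt{h - 10} = \sqrt{-10 + h}$)
$\left(-1130 + O{\left(-1,-182 \right)}\right) \left(\left(\frac{23652}{E{\left(-45 \right)}} - \frac{21165}{-4841}\right) - 7526\right) = \left(-1130 - 25\right) \left(\left(\frac{23652}{\sqrt{-10 - 45}} - \frac{21165}{-4841}\right) - 7526\right) = \left(-1130 + \left(-30 + 5\right)\right) \left(\left(\frac{23652}{\sqrt{-55}} - - \frac{21165}{4841}\right) - 7526\right) = \left(-1130 - 25\right) \left(\left(\frac{23652}{i \sqrt{55}} + \frac{21165}{4841}\right) - 7526\right) = - 1155 \left(\left(23652 \left(- \frac{i \sqrt{55}}{55}\right) + \frac{21165}{4841}\right) - 7526\right) = - 1155 \left(\left(- \frac{23652 i \sqrt{55}}{55} + \frac{21165}{4841}\right) - 7526\right) = - 1155 \left(\left(\frac{21165}{4841} - \frac{23652 i \sqrt{55}}{55}\right) - 7526\right) = - 1155 \left(- \frac{36412201}{4841} - \frac{23652 i \sqrt{55}}{55}\right) = \frac{42056092155}{4841} + 496692 i \sqrt{55}$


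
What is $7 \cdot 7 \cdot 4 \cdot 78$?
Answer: $15288$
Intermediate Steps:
$7 \cdot 7 \cdot 4 \cdot 78 = 49 \cdot 4 \cdot 78 = 196 \cdot 78 = 15288$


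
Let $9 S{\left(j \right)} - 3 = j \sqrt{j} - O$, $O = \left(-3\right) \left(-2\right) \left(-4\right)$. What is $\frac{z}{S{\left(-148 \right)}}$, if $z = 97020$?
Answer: $\frac{23575860}{3242521} + \frac{258461280 i \sqrt{37}}{3242521} \approx 7.2708 + 484.86 i$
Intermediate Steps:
$O = -24$ ($O = 6 \left(-4\right) = -24$)
$S{\left(j \right)} = 3 + \frac{j^{\frac{3}{2}}}{9}$ ($S{\left(j \right)} = \frac{1}{3} + \frac{j \sqrt{j} - -24}{9} = \frac{1}{3} + \frac{j^{\frac{3}{2}} + 24}{9} = \frac{1}{3} + \frac{24 + j^{\frac{3}{2}}}{9} = \frac{1}{3} + \left(\frac{8}{3} + \frac{j^{\frac{3}{2}}}{9}\right) = 3 + \frac{j^{\frac{3}{2}}}{9}$)
$\frac{z}{S{\left(-148 \right)}} = \frac{97020}{3 + \frac{\left(-148\right)^{\frac{3}{2}}}{9}} = \frac{97020}{3 + \frac{\left(-296\right) i \sqrt{37}}{9}} = \frac{97020}{3 - \frac{296 i \sqrt{37}}{9}}$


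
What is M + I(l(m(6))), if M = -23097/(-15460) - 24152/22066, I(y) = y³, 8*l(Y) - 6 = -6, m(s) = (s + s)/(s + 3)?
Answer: 68134241/170570180 ≈ 0.39945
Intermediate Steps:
m(s) = 2*s/(3 + s) (m(s) = (2*s)/(3 + s) = 2*s/(3 + s))
l(Y) = 0 (l(Y) = ¾ + (⅛)*(-6) = ¾ - ¾ = 0)
M = 68134241/170570180 (M = -23097*(-1/15460) - 24152*1/22066 = 23097/15460 - 12076/11033 = 68134241/170570180 ≈ 0.39945)
M + I(l(m(6))) = 68134241/170570180 + 0³ = 68134241/170570180 + 0 = 68134241/170570180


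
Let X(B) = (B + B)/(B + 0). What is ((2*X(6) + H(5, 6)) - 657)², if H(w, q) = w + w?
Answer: 413449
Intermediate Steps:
H(w, q) = 2*w
X(B) = 2 (X(B) = (2*B)/B = 2)
((2*X(6) + H(5, 6)) - 657)² = ((2*2 + 2*5) - 657)² = ((4 + 10) - 657)² = (14 - 657)² = (-643)² = 413449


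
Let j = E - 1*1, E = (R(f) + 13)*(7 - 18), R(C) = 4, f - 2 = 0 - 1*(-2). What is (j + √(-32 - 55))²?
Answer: (188 - I*√87)² ≈ 35257.0 - 3507.1*I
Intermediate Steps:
f = 4 (f = 2 + (0 - 1*(-2)) = 2 + (0 + 2) = 2 + 2 = 4)
E = -187 (E = (4 + 13)*(7 - 18) = 17*(-11) = -187)
j = -188 (j = -187 - 1*1 = -187 - 1 = -188)
(j + √(-32 - 55))² = (-188 + √(-32 - 55))² = (-188 + √(-87))² = (-188 + I*√87)²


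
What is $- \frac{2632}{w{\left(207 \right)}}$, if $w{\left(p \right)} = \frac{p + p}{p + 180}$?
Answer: $- \frac{56588}{23} \approx -2460.3$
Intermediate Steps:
$w{\left(p \right)} = \frac{2 p}{180 + p}$
$- \frac{2632}{w{\left(207 \right)}} = - \frac{2632}{2 \cdot 207 \frac{1}{180 + 207}} = - \frac{2632}{2 \cdot 207 \cdot \frac{1}{387}} = - \frac{2632}{\frac{46}{43}} = \left(-2632\right) \frac{43}{46} = - \frac{56588}{23}$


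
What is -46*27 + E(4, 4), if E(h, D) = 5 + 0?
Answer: -1237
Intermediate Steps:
E(h, D) = 5
-46*27 + E(4, 4) = -46*27 + 5 = -1242 + 5 = -1237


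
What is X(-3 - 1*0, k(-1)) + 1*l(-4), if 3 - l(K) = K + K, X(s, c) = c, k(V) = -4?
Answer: 7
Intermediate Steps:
l(K) = 3 - 2*K (l(K) = 3 - (K + K) = 3 - 2*K)
X(-3 - 1*0, k(-1)) + 1*l(-4) = -4 + 1*(3 - 2*(-4)) = -4 + 1*(3 + 8) = -4 + 1*11 = -4 + 11 = 7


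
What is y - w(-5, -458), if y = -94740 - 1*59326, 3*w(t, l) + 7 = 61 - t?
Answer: -462257/3 ≈ -1.5409e+5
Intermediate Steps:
w(t, l) = 18 - t/3 (w(t, l) = -7/3 + (61 - t)/3 = -7/3 + (61/3 - t/3) = 18 - t/3)
y = -154066 (y = -94740 - 59326 = -154066)
y - w(-5, -458) = -154066 - (18 - ⅓*(-5)) = -154066 - (18 + 5/3) = -154066 - 1*59/3 = -154066 - 59/3 = -462257/3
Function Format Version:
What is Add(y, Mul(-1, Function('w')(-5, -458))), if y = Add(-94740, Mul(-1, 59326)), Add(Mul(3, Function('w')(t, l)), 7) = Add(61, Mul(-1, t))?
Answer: Rational(-462257, 3) ≈ -1.5409e+5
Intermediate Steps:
Function('w')(t, l) = Add(18, Mul(Rational(-1, 3), t)) (Function('w')(t, l) = Add(Rational(-7, 3), Mul(Rational(1, 3), Add(61, Mul(-1, t)))) = Add(Rational(-7, 3), Add(Rational(61, 3), Mul(Rational(-1, 3), t))) = Add(18, Mul(Rational(-1, 3), t)))
y = -154066 (y = Add(-94740, -59326) = -154066)
Add(y, Mul(-1, Function('w')(-5, -458))) = Add(-154066, Mul(-1, Add(18, Mul(Rational(-1, 3), -5)))) = Add(-154066, Mul(-1, Add(18, Rational(5, 3)))) = Add(-154066, Mul(-1, Rational(59, 3))) = Add(-154066, Rational(-59, 3)) = Rational(-462257, 3)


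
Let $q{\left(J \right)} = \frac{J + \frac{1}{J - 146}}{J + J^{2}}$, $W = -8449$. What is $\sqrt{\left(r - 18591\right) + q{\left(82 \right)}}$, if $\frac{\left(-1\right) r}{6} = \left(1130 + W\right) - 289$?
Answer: $\frac{\sqrt{80212804047210}}{54448} \approx 164.49$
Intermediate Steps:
$r = 45648$ ($r = - 6 \left(\left(1130 - 8449\right) - 289\right) = - 6 \left(-7319 - 289\right) = \left(-6\right) \left(-7608\right) = 45648$)
$q{\left(J \right)} = \frac{J + \frac{1}{-146 + J}}{J + J^{2}}$
$\sqrt{\left(r - 18591\right) + q{\left(82 \right)}} = \sqrt{\left(45648 - 18591\right) + \frac{-1 - 82^{2} + 146 \cdot 82}{82 \left(146 - 82^{2} + 145 \cdot 82\right)}} = \sqrt{27057 + \frac{-1 - 6724 + 11972}{82 \left(146 - 6724 + 11890\right)}} = \sqrt{27057 + \frac{1}{82} \cdot \frac{1}{5312} \cdot 5247} = \sqrt{27057 + \frac{5247}{435584}} = \sqrt{\frac{11785601535}{435584}} = \frac{\sqrt{80212804047210}}{54448}$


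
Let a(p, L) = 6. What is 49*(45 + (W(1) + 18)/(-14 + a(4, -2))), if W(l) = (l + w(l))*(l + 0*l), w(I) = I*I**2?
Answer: 4165/2 ≈ 2082.5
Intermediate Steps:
w(I) = I**3
W(l) = l*(l + l**3) (W(l) = (l + l**3)*(l + 0*l) = (l + l**3)*(l + 0) = (l + l**3)*l = l*(l + l**3))
49*(45 + (W(1) + 18)/(-14 + a(4, -2))) = 49*(45 + ((1**2 + 1**4) + 18)/(-14 + 6)) = 49*(45 + ((1 + 1) + 18)/(-8)) = 49*(45 + (2 + 18)*(-1/8)) = 49*(45 + 20*(-1/8)) = 49*(45 - 5/2) = 49*(85/2) = 4165/2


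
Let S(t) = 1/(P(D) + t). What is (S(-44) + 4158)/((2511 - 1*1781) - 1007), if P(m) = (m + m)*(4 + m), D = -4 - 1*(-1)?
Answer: -207899/13850 ≈ -15.011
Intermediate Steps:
D = -3 (D = -4 + 1 = -3)
P(m) = 2*m*(4 + m) (P(m) = (2*m)*(4 + m) = 2*m*(4 + m))
S(t) = 1/(-6 + t) (S(t) = 1/(2*(-3)*(4 - 3) + t) = 1/(2*(-3)*1 + t) = 1/(-6 + t))
(S(-44) + 4158)/((2511 - 1*1781) - 1007) = (1/(-6 - 44) + 4158)/((2511 - 1*1781) - 1007) = (1/(-50) + 4158)/((2511 - 1781) - 1007) = (-1/50 + 4158)/(730 - 1007) = (207899/50)/(-277) = (207899/50)*(-1/277) = -207899/13850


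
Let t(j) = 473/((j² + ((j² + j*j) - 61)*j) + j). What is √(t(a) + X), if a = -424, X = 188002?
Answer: √272350141537429732682/38061208 ≈ 433.59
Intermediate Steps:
t(j) = 473/(j + j² + j*(-61 + 2*j²)) (t(j) = 473/((j² + ((j² + j²) - 61)*j) + j) = 473/((j² + (2*j² - 61)*j) + j) = 473/((j² + (-61 + 2*j²)*j) + j) = 473/((j² + j*(-61 + 2*j²)) + j) = 473/(j + j² + j*(-61 + 2*j²)))
√(t(a) + X) = √(473/(-424*(-60 - 424 + 2*(-424)²)) + 188002) = √(473*(-1/424)/(-60 - 424 + 2*179776) + 188002) = √(473*(-1/424)/(-60 - 424 + 359552) + 188002) = √(473*(-1/424)/359068 + 188002) = √(473*(-1/424)*(1/359068) + 188002) = √(-473/152244832 + 188002) = √(28622332905191/152244832) = √272350141537429732682/38061208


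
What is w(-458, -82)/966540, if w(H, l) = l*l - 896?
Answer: 1457/241635 ≈ 0.0060298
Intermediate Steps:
w(H, l) = -896 + l**2 (w(H, l) = l**2 - 896 = -896 + l**2)
w(-458, -82)/966540 = (-896 + (-82)**2)/966540 = (-896 + 6724)*(1/966540) = 5828*(1/966540) = 1457/241635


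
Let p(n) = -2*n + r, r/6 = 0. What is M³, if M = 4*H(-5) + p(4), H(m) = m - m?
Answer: -512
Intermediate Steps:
r = 0 (r = 6*0 = 0)
H(m) = 0
p(n) = -2*n (p(n) = -2*n + 0 = -2*n)
M = -8 (M = 4*0 - 2*4 = 0 - 8 = -8)
M³ = (-8)³ = -512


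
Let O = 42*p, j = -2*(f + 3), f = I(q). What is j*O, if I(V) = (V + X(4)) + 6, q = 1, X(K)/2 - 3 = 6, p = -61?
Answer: 143472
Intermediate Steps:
X(K) = 18 (X(K) = 6 + 2*6 = 6 + 12 = 18)
I(V) = 24 + V (I(V) = (V + 18) + 6 = (18 + V) + 6 = 24 + V)
f = 25 (f = 24 + 1 = 25)
j = -56 (j = -2*(25 + 3) = -2*28 = -56)
O = -2562 (O = 42*(-61) = -2562)
j*O = -56*(-2562) = 143472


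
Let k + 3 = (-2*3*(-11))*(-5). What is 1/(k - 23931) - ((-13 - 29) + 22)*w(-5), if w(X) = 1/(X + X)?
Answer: -48529/24264 ≈ -2.0000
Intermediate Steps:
w(X) = 1/(2*X)
k = -333 (k = -3 + (-2*3*(-11))*(-5) = -3 - 6*(-11)*(-5) = -3 + 66*(-5) = -3 - 330 = -333)
1/(k - 23931) - ((-13 - 29) + 22)*w(-5) = 1/(-333 - 23931) - ((-13 - 29) + 22)*(1/2)/(-5) = 1/(-24264) - (-42 + 22)*(1/2)*(-1/5) = -1/24264 - (-20)*(-1)/10 = -1/24264 - 1*2 = -1/24264 - 2 = -48529/24264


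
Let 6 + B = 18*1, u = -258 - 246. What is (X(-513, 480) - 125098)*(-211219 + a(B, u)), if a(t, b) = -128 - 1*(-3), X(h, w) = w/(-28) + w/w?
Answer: 26442123408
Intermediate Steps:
X(h, w) = 1 - w/28 (X(h, w) = w*(-1/28) + 1 = -w/28 + 1 = 1 - w/28)
u = -504
B = 12 (B = -6 + 18*1 = -6 + 18 = 12)
a(t, b) = -125 (a(t, b) = -128 + 3 = -125)
(X(-513, 480) - 125098)*(-211219 + a(B, u)) = ((1 - 1/28*480) - 125098)*(-211219 - 125) = ((1 - 120/7) - 125098)*(-211344) = (-113/7 - 125098)*(-211344) = -875799/7*(-211344) = 26442123408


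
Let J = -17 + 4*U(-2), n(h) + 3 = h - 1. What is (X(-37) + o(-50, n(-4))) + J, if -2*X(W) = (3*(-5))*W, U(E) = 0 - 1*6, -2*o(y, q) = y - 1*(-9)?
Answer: -298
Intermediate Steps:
n(h) = -4 + h (n(h) = -3 + (h - 1) = -3 + (-1 + h) = -4 + h)
o(y, q) = -9/2 - y/2 (o(y, q) = -(y - 1*(-9))/2 = -(y + 9)/2 = -(9 + y)/2 = -9/2 - y/2)
U(E) = -6 (U(E) = 0 - 6 = -6)
X(W) = 15*W/2 (X(W) = -3*(-5)*W/2 = -(-15)*W/2 = 15*W/2)
J = -41 (J = -17 + 4*(-6) = -17 - 24 = -41)
(X(-37) + o(-50, n(-4))) + J = ((15/2)*(-37) + (-9/2 - 1/2*(-50))) - 41 = (-555/2 + (-9/2 + 25)) - 41 = (-555/2 + 41/2) - 41 = -257 - 41 = -298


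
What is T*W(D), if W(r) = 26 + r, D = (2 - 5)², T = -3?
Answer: -105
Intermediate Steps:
D = 9 (D = (-3)² = 9)
T*W(D) = -3*(26 + 9) = -3*35 = -105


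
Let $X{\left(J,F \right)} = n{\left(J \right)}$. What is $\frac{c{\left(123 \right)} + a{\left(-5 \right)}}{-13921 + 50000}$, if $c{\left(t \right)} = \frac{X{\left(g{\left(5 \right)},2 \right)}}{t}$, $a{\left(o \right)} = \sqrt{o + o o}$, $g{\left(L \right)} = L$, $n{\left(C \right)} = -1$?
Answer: $- \frac{1}{4437717} + \frac{2 \sqrt{5}}{36079} \approx 0.00012373$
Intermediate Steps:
$X{\left(J,F \right)} = -1$
$a{\left(o \right)} = \sqrt{o + o^{2}}$
$c{\left(t \right)} = - \frac{1}{t}$
$\frac{c{\left(123 \right)} + a{\left(-5 \right)}}{-13921 + 50000} = \frac{- \frac{1}{123} + \sqrt{- 5 \left(1 - 5\right)}}{-13921 + 50000} = \frac{\left(-1\right) \frac{1}{123} + \sqrt{\left(-5\right) \left(-4\right)}}{36079} = \left(- \frac{1}{123} + \sqrt{20}\right) \frac{1}{36079} = \left(- \frac{1}{123} + 2 \sqrt{5}\right) \frac{1}{36079} = - \frac{1}{4437717} + \frac{2 \sqrt{5}}{36079}$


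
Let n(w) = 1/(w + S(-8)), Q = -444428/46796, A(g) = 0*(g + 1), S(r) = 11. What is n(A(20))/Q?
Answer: -11699/1222177 ≈ -0.0095723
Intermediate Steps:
A(g) = 0 (A(g) = 0*(1 + g) = 0)
Q = -111107/11699 (Q = -444428*1/46796 = -111107/11699 ≈ -9.4971)
n(w) = 1/(11 + w) (n(w) = 1/(w + 11) = 1/(11 + w))
n(A(20))/Q = 1/((11 + 0)*(-111107/11699)) = -11699/111107/11 = (1/11)*(-11699/111107) = -11699/1222177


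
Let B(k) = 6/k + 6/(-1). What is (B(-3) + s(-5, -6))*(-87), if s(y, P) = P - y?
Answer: 783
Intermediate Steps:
B(k) = -6 + 6/k (B(k) = 6/k + 6*(-1) = 6/k - 6 = -6 + 6/k)
(B(-3) + s(-5, -6))*(-87) = ((-6 + 6/(-3)) + (-6 - 1*(-5)))*(-87) = ((-6 + 6*(-1/3)) + (-6 + 5))*(-87) = ((-6 - 2) - 1)*(-87) = (-8 - 1)*(-87) = -9*(-87) = 783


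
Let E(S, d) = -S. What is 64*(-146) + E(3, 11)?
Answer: -9347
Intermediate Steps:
64*(-146) + E(3, 11) = 64*(-146) - 1*3 = -9344 - 3 = -9347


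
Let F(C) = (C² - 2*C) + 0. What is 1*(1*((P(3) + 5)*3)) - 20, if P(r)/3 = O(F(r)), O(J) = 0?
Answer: -5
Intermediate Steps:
F(C) = C² - 2*C
P(r) = 0 (P(r) = 3*0 = 0)
1*(1*((P(3) + 5)*3)) - 20 = 1*(1*((0 + 5)*3)) - 20 = 1*(1*(5*3)) - 20 = 1*(1*15) - 20 = 1*15 - 20 = 15 - 20 = -5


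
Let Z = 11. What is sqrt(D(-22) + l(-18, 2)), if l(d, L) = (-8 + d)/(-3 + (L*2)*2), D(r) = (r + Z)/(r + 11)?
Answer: I*sqrt(105)/5 ≈ 2.0494*I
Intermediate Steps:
D(r) = 1 (D(r) = (r + 11)/(r + 11) = (11 + r)/(11 + r) = 1)
l(d, L) = (-8 + d)/(-3 + 4*L) (l(d, L) = (-8 + d)/(-3 + (2*L)*2) = (-8 + d)/(-3 + 4*L))
sqrt(D(-22) + l(-18, 2)) = sqrt(1 + (-8 - 18)/(-3 + 4*2)) = sqrt(1 - 26/(-3 + 8)) = sqrt(1 - 26/5) = sqrt(-21/5) = I*sqrt(105)/5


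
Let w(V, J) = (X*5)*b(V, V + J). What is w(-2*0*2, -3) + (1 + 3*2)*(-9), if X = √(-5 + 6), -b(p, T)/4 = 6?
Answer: -183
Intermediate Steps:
b(p, T) = -24 (b(p, T) = -4*6 = -24)
X = 1 (X = √1 = 1)
w(V, J) = -120 (w(V, J) = (1*5)*(-24) = 5*(-24) = -120)
w(-2*0*2, -3) + (1 + 3*2)*(-9) = -120 + (1 + 3*2)*(-9) = -120 + (1 + 6)*(-9) = -120 + 7*(-9) = -120 - 63 = -183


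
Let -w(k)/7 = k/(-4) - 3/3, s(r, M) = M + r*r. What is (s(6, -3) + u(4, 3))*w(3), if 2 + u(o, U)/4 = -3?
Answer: 637/4 ≈ 159.25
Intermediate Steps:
s(r, M) = M + r²
w(k) = 7 + 7*k/4 (w(k) = -7*(k/(-4) - 3/3) = -7*(k*(-¼) - 3*⅓) = -7*(-k/4 - 1) = -7*(-1 - k/4) = 7 + 7*k/4)
u(o, U) = -20 (u(o, U) = -8 + 4*(-3) = -8 - 12 = -20)
(s(6, -3) + u(4, 3))*w(3) = ((-3 + 6²) - 20)*(7 + (7/4)*3) = ((-3 + 36) - 20)*(7 + 21/4) = (33 - 20)*(49/4) = 13*(49/4) = 637/4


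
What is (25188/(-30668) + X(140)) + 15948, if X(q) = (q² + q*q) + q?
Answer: 423886799/7667 ≈ 55287.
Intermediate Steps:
X(q) = q + 2*q² (X(q) = (q² + q²) + q = 2*q² + q = q + 2*q²)
(25188/(-30668) + X(140)) + 15948 = (25188/(-30668) + 140*(1 + 2*140)) + 15948 = (25188*(-1/30668) + 140*(1 + 280)) + 15948 = (-6297/7667 + 140*281) + 15948 = (-6297/7667 + 39340) + 15948 = 301613483/7667 + 15948 = 423886799/7667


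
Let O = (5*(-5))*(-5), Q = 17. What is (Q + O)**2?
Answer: 20164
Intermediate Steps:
O = 125 (O = -25*(-5) = 125)
(Q + O)**2 = (17 + 125)**2 = 142**2 = 20164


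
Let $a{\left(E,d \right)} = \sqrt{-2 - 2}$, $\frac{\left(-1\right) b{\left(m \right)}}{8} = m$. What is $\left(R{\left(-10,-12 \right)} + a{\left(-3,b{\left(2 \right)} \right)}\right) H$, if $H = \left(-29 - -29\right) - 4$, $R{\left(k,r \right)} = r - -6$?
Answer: $24 - 8 i \approx 24.0 - 8.0 i$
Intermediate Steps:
$b{\left(m \right)} = - 8 m$
$a{\left(E,d \right)} = 2 i$ ($a{\left(E,d \right)} = \sqrt{-4} = 2 i$)
$R{\left(k,r \right)} = 6 + r$ ($R{\left(k,r \right)} = r + 6 = 6 + r$)
$H = -4$ ($H = \left(-29 + 29\right) - 4 = 0 - 4 = -4$)
$\left(R{\left(-10,-12 \right)} + a{\left(-3,b{\left(2 \right)} \right)}\right) H = \left(\left(6 - 12\right) + 2 i\right) \left(-4\right) = \left(-6 + 2 i\right) \left(-4\right) = 24 - 8 i$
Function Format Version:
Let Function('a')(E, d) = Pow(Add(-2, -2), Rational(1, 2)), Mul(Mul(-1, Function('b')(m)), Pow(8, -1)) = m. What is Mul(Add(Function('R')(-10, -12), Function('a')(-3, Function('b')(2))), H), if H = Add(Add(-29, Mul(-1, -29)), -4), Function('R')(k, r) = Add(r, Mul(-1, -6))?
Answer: Add(24, Mul(-8, I)) ≈ Add(24.000, Mul(-8.0000, I))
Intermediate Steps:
Function('b')(m) = Mul(-8, m)
Function('a')(E, d) = Mul(2, I) (Function('a')(E, d) = Pow(-4, Rational(1, 2)) = Mul(2, I))
Function('R')(k, r) = Add(6, r) (Function('R')(k, r) = Add(r, 6) = Add(6, r))
H = -4 (H = Add(Add(-29, 29), -4) = Add(0, -4) = -4)
Mul(Add(Function('R')(-10, -12), Function('a')(-3, Function('b')(2))), H) = Mul(Add(Add(6, -12), Mul(2, I)), -4) = Mul(Add(-6, Mul(2, I)), -4) = Add(24, Mul(-8, I))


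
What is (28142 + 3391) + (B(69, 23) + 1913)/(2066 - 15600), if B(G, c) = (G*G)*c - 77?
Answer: 426656283/13534 ≈ 31525.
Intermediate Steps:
B(G, c) = -77 + c*G² (B(G, c) = G²*c - 77 = c*G² - 77 = -77 + c*G²)
(28142 + 3391) + (B(69, 23) + 1913)/(2066 - 15600) = (28142 + 3391) + ((-77 + 23*69²) + 1913)/(2066 - 15600) = 31533 + ((-77 + 23*4761) + 1913)/(-13534) = 31533 + ((-77 + 109503) + 1913)*(-1/13534) = 31533 + (109426 + 1913)*(-1/13534) = 31533 + 111339*(-1/13534) = 31533 - 111339/13534 = 426656283/13534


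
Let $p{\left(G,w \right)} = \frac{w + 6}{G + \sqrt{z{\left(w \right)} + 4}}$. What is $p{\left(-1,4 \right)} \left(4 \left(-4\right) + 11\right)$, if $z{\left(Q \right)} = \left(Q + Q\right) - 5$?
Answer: $\frac{50}{1 - \sqrt{7}} \approx -30.381$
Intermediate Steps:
$z{\left(Q \right)} = -5 + 2 Q$ ($z{\left(Q \right)} = 2 Q - 5 = -5 + 2 Q$)
$p{\left(G,w \right)} = \frac{6 + w}{G + \sqrt{-1 + 2 w}}$ ($p{\left(G,w \right)} = \frac{w + 6}{G + \sqrt{\left(-5 + 2 w\right) + 4}} = \frac{6 + w}{G + \sqrt{-1 + 2 w}}$)
$p{\left(-1,4 \right)} \left(4 \left(-4\right) + 11\right) = \frac{6 + 4}{-1 + \sqrt{-1 + 2 \cdot 4}} \left(4 \left(-4\right) + 11\right) = \frac{1}{-1 + \sqrt{-1 + 8}} \cdot 10 \left(-16 + 11\right) = \frac{1}{-1 + \sqrt{7}} \cdot 10 \left(-5\right) = \frac{10}{-1 + \sqrt{7}} \left(-5\right) = - \frac{50}{-1 + \sqrt{7}}$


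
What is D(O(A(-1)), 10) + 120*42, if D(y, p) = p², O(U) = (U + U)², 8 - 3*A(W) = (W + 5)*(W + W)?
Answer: 5140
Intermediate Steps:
A(W) = 8/3 - 2*W*(5 + W)/3 (A(W) = 8/3 - (W + 5)*(W + W)/3 = 8/3 - (5 + W)*2*W/3 = 8/3 - 2*W*(5 + W)/3)
O(U) = 4*U² (O(U) = (2*U)² = 4*U²)
D(O(A(-1)), 10) + 120*42 = 10² + 120*42 = 100 + 5040 = 5140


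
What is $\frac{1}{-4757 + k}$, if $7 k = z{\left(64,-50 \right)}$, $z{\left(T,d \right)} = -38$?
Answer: $- \frac{7}{33337} \approx -0.00020998$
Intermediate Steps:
$k = - \frac{38}{7}$ ($k = \frac{1}{7} \left(-38\right) = - \frac{38}{7} \approx -5.4286$)
$\frac{1}{-4757 + k} = \frac{1}{-4757 - \frac{38}{7}} = \frac{1}{- \frac{33337}{7}} = - \frac{7}{33337}$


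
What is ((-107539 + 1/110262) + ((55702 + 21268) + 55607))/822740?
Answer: 2760739957/90716957880 ≈ 0.030432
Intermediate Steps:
((-107539 + 1/110262) + ((55702 + 21268) + 55607))/822740 = ((-107539 + 1/110262) + (76970 + 55607))*(1/822740) = (-11857465217/110262 + 132577)*(1/822740) = (2760739957/110262)*(1/822740) = 2760739957/90716957880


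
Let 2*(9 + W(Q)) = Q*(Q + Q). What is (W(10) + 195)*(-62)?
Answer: -17732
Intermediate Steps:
W(Q) = -9 + Q² (W(Q) = -9 + (Q*(Q + Q))/2 = -9 + (Q*(2*Q))/2 = -9 + (2*Q²)/2 = -9 + Q²)
(W(10) + 195)*(-62) = ((-9 + 10²) + 195)*(-62) = ((-9 + 100) + 195)*(-62) = (91 + 195)*(-62) = 286*(-62) = -17732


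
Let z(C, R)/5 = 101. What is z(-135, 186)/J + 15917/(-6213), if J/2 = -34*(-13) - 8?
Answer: -10678391/5392884 ≈ -1.9801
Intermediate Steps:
z(C, R) = 505 (z(C, R) = 5*101 = 505)
J = 868 (J = 2*(-34*(-13) - 8) = 2*(442 - 8) = 2*434 = 868)
z(-135, 186)/J + 15917/(-6213) = 505/868 + 15917/(-6213) = 505*(1/868) + 15917*(-1/6213) = 505/868 - 15917/6213 = -10678391/5392884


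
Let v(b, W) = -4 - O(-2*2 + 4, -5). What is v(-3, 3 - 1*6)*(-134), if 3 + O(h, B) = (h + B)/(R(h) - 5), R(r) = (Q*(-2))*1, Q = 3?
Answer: 2144/11 ≈ 194.91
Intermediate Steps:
R(r) = -6 (R(r) = (3*(-2))*1 = -6*1 = -6)
O(h, B) = -3 - B/11 - h/11 (O(h, B) = -3 + (h + B)/(-6 - 5) = -3 + (B + h)/(-11) = -3 + (B + h)*(-1/11) = -3 + (-B/11 - h/11) = -3 - B/11 - h/11)
v(b, W) = -16/11 (v(b, W) = -4 - (-3 - 1/11*(-5) - (-2*2 + 4)/11) = -4 - (-3 + 5/11 - (-4 + 4)/11) = -4 - (-3 + 5/11 - 1/11*0) = -4 - (-3 + 5/11 + 0) = -4 - 1*(-28/11) = -4 + 28/11 = -16/11)
v(-3, 3 - 1*6)*(-134) = -16/11*(-134) = 2144/11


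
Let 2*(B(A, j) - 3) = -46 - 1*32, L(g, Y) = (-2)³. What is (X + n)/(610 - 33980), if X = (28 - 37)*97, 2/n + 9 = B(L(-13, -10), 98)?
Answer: 39287/1501650 ≈ 0.026163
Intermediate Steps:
L(g, Y) = -8
B(A, j) = -36 (B(A, j) = 3 + (-46 - 1*32)/2 = 3 + (-46 - 32)/2 = 3 + (½)*(-78) = 3 - 39 = -36)
n = -2/45 (n = 2/(-9 - 36) = 2/(-45) = 2*(-1/45) = -2/45 ≈ -0.044444)
X = -873 (X = -9*97 = -873)
(X + n)/(610 - 33980) = (-873 - 2/45)/(610 - 33980) = -39287/45/(-33370) = -39287/45*(-1/33370) = 39287/1501650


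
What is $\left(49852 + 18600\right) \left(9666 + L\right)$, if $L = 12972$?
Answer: $1549616376$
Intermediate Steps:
$\left(49852 + 18600\right) \left(9666 + L\right) = \left(49852 + 18600\right) \left(9666 + 12972\right) = 68452 \cdot 22638 = 1549616376$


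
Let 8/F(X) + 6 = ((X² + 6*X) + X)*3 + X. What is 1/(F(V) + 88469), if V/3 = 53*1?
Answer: 79335/7018688123 ≈ 1.1303e-5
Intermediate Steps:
V = 159 (V = 3*(53*1) = 3*53 = 159)
F(X) = 8/(-6 + 3*X² + 22*X) (F(X) = 8/(-6 + (((X² + 6*X) + X)*3 + X)) = 8/(-6 + ((X² + 7*X)*3 + X)) = 8/(-6 + ((3*X² + 21*X) + X)) = 8/(-6 + (3*X² + 22*X)) = 8/(-6 + 3*X² + 22*X))
1/(F(V) + 88469) = 1/(8/(-6 + 3*159² + 22*159) + 88469) = 1/(8/(-6 + 3*25281 + 3498) + 88469) = 1/(8/(-6 + 75843 + 3498) + 88469) = 1/(8/79335 + 88469) = 1/(7018688123/79335) = 79335/7018688123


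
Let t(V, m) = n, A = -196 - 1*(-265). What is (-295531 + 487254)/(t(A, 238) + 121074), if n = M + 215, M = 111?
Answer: 191723/121400 ≈ 1.5793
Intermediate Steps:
n = 326 (n = 111 + 215 = 326)
A = 69 (A = -196 + 265 = 69)
t(V, m) = 326
(-295531 + 487254)/(t(A, 238) + 121074) = (-295531 + 487254)/(326 + 121074) = 191723/121400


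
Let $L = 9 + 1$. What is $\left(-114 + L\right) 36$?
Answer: $-3744$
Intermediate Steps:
$L = 10$
$\left(-114 + L\right) 36 = \left(-114 + 10\right) 36 = \left(-104\right) 36 = -3744$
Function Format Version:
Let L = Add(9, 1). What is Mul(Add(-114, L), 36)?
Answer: -3744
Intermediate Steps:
L = 10
Mul(Add(-114, L), 36) = Mul(Add(-114, 10), 36) = Mul(-104, 36) = -3744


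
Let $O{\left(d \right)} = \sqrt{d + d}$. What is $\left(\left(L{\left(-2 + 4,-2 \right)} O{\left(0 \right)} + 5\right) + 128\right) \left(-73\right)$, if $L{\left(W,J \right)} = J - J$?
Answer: $-9709$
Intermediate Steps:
$L{\left(W,J \right)} = 0$
$O{\left(d \right)} = \sqrt{2} \sqrt{d}$ ($O{\left(d \right)} = \sqrt{2 d} = \sqrt{2} \sqrt{d}$)
$\left(\left(L{\left(-2 + 4,-2 \right)} O{\left(0 \right)} + 5\right) + 128\right) \left(-73\right) = \left(\left(0 \sqrt{2} \sqrt{0} + 5\right) + 128\right) \left(-73\right) = \left(\left(0 \sqrt{2} \cdot 0 + 5\right) + 128\right) \left(-73\right) = \left(\left(0 \cdot 0 + 5\right) + 128\right) \left(-73\right) = \left(\left(0 + 5\right) + 128\right) \left(-73\right) = \left(5 + 128\right) \left(-73\right) = 133 \left(-73\right) = -9709$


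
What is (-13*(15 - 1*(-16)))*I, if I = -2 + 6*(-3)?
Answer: 8060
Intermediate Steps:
I = -20 (I = -2 - 18 = -20)
(-13*(15 - 1*(-16)))*I = -13*(15 - 1*(-16))*(-20) = -13*(15 + 16)*(-20) = -13*31*(-20) = -403*(-20) = 8060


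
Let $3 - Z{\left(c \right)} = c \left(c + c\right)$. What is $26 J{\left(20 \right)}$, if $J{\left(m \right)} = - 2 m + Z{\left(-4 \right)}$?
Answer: $-1794$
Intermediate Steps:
$Z{\left(c \right)} = 3 - 2 c^{2}$ ($Z{\left(c \right)} = 3 - c \left(c + c\right) = 3 - c 2 c = 3 - 2 c^{2}$)
$J{\left(m \right)} = -29 - 2 m$ ($J{\left(m \right)} = - 2 m + \left(3 - 2 \left(-4\right)^{2}\right) = - 2 m + \left(3 - 32\right) = - 2 m - 29 = -29 - 2 m$)
$26 J{\left(20 \right)} = 26 \left(-29 - 40\right) = 26 \left(-69\right) = -1794$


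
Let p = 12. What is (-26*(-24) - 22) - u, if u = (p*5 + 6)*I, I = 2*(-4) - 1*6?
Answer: 1526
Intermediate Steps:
I = -14 (I = -8 - 6 = -14)
u = -924 (u = (12*5 + 6)*(-14) = (60 + 6)*(-14) = 66*(-14) = -924)
(-26*(-24) - 22) - u = (-26*(-24) - 22) - 1*(-924) = (624 - 22) + 924 = 602 + 924 = 1526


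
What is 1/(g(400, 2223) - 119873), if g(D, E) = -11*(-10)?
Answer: -1/119763 ≈ -8.3498e-6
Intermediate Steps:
g(D, E) = 110
1/(g(400, 2223) - 119873) = 1/(110 - 119873) = 1/(-119763) = -1/119763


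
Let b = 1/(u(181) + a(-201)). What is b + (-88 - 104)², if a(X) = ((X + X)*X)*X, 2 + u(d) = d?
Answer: 598709071871/16241023 ≈ 36864.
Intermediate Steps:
u(d) = -2 + d
a(X) = 2*X³ (a(X) = ((2*X)*X)*X = (2*X²)*X = 2*X³)
b = -1/16241023 (b = 1/((-2 + 181) + 2*(-201)³) = 1/(179 + 2*(-8120601)) = 1/(179 - 16241202) = 1/(-16241023) = -1/16241023 ≈ -6.1572e-8)
b + (-88 - 104)² = -1/16241023 + (-88 - 104)² = -1/16241023 + (-192)² = -1/16241023 + 36864 = 598709071871/16241023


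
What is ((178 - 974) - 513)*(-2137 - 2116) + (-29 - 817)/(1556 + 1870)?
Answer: 3178857926/571 ≈ 5.5672e+6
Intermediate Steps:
((178 - 974) - 513)*(-2137 - 2116) + (-29 - 817)/(1556 + 1870) = (-796 - 513)*(-4253) - 846/3426 = -1309*(-4253) - 846*1/3426 = 5567177 - 141/571 = 3178857926/571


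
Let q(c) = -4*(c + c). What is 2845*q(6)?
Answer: -136560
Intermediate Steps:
q(c) = -8*c
2845*q(6) = 2845*(-8*6) = 2845*(-48) = -136560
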